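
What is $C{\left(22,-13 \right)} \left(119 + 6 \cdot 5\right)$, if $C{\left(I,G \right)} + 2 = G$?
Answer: $-2235$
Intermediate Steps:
$C{\left(I,G \right)} = -2 + G$
$C{\left(22,-13 \right)} \left(119 + 6 \cdot 5\right) = \left(-2 - 13\right) \left(119 + 6 \cdot 5\right) = - 15 \left(119 + 30\right) = \left(-15\right) 149 = -2235$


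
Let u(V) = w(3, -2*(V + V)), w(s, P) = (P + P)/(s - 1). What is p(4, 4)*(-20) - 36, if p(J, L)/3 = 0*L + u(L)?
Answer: 924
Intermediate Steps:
w(s, P) = 2*P/(-1 + s) (w(s, P) = (2*P)/(-1 + s) = 2*P/(-1 + s))
u(V) = -4*V (u(V) = 2*(-2*(V + V))/(-1 + 3) = 2*(-4*V)/2 = 2*(-4*V)*(1/2) = -4*V)
p(J, L) = -12*L (p(J, L) = 3*(0*L - 4*L) = 3*(0 - 4*L) = 3*(-4*L) = -12*L)
p(4, 4)*(-20) - 36 = -12*4*(-20) - 36 = -48*(-20) - 36 = 960 - 36 = 924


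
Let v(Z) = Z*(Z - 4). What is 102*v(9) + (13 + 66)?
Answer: 4669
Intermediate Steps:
v(Z) = Z*(-4 + Z)
102*v(9) + (13 + 66) = 102*(9*(-4 + 9)) + (13 + 66) = 102*(9*5) + 79 = 102*45 + 79 = 4590 + 79 = 4669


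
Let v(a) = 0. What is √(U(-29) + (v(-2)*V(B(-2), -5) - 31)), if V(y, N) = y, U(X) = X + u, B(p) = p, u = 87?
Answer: 3*√3 ≈ 5.1962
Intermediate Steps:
U(X) = 87 + X (U(X) = X + 87 = 87 + X)
√(U(-29) + (v(-2)*V(B(-2), -5) - 31)) = √((87 - 29) + (0*(-2) - 31)) = √(58 + (0 - 31)) = √(58 - 31) = √27 = 3*√3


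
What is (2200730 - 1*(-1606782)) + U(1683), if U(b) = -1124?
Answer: 3806388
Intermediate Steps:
(2200730 - 1*(-1606782)) + U(1683) = (2200730 - 1*(-1606782)) - 1124 = (2200730 + 1606782) - 1124 = 3807512 - 1124 = 3806388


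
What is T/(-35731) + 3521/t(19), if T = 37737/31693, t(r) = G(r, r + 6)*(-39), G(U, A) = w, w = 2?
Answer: -3987262858229/88328961474 ≈ -45.141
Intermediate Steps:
G(U, A) = 2
t(r) = -78 (t(r) = 2*(-39) = -78)
T = 37737/31693 (T = 37737*(1/31693) = 37737/31693 ≈ 1.1907)
T/(-35731) + 3521/t(19) = (37737/31693)/(-35731) + 3521/(-78) = (37737/31693)*(-1/35731) + 3521*(-1/78) = -37737/1132422583 - 3521/78 = -3987262858229/88328961474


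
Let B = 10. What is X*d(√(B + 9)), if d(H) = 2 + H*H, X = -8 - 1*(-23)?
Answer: 315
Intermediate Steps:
X = 15 (X = -8 + 23 = 15)
d(H) = 2 + H²
X*d(√(B + 9)) = 15*(2 + (√(10 + 9))²) = 15*(2 + (√19)²) = 15*(2 + 19) = 15*21 = 315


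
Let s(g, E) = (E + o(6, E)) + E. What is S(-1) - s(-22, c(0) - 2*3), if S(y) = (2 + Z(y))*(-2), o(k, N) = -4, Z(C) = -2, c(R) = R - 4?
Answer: 24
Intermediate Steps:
c(R) = -4 + R
S(y) = 0 (S(y) = (2 - 2)*(-2) = 0*(-2) = 0)
s(g, E) = -4 + 2*E (s(g, E) = (E - 4) + E = (-4 + E) + E = -4 + 2*E)
S(-1) - s(-22, c(0) - 2*3) = 0 - (-4 + 2*((-4 + 0) - 2*3)) = 0 - (-4 + 2*(-4 - 6)) = 0 - (-4 + 2*(-10)) = 0 - (-4 - 20) = 0 - 1*(-24) = 0 + 24 = 24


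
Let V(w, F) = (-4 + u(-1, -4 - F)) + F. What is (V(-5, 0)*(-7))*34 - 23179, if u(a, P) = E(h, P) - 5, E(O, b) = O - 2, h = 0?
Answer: -20561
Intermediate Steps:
E(O, b) = -2 + O
u(a, P) = -7 (u(a, P) = (-2 + 0) - 5 = -2 - 5 = -7)
V(w, F) = -11 + F (V(w, F) = (-4 - 7) + F = -11 + F)
(V(-5, 0)*(-7))*34 - 23179 = ((-11 + 0)*(-7))*34 - 23179 = -11*(-7)*34 - 23179 = 77*34 - 23179 = 2618 - 23179 = -20561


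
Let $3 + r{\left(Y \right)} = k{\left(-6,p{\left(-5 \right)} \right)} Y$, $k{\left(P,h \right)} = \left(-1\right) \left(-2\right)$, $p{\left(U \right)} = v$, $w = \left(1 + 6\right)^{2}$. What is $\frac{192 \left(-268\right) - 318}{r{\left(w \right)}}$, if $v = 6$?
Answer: $- \frac{51774}{95} \approx -544.99$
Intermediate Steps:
$w = 49$ ($w = 7^{2} = 49$)
$p{\left(U \right)} = 6$
$k{\left(P,h \right)} = 2$
$r{\left(Y \right)} = -3 + 2 Y$
$\frac{192 \left(-268\right) - 318}{r{\left(w \right)}} = \frac{192 \left(-268\right) - 318}{-3 + 2 \cdot 49} = \frac{-51456 - 318}{-3 + 98} = - \frac{51774}{95}$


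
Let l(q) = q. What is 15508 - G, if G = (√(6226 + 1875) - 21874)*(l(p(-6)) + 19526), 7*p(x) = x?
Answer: 2989759380/7 - 136676*√8101/7 ≈ 4.2535e+8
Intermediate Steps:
p(x) = x/7
G = -2989650824/7 + 136676*√8101/7 (G = (√(6226 + 1875) - 21874)*((⅐)*(-6) + 19526) = (√8101 - 21874)*(-6/7 + 19526) = (-21874 + √8101)*(136676/7) = -2989650824/7 + 136676*√8101/7 ≈ -4.2534e+8)
15508 - G = 15508 - (-2989650824/7 + 136676*√8101/7) = 15508 + (2989650824/7 - 136676*√8101/7) = 2989759380/7 - 136676*√8101/7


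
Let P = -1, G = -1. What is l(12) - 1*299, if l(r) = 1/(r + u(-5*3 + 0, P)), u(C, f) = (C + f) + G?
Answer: -1496/5 ≈ -299.20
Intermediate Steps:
u(C, f) = -1 + C + f (u(C, f) = (C + f) - 1 = -1 + C + f)
l(r) = 1/(-17 + r) (l(r) = 1/(r + (-1 + (-5*3 + 0) - 1)) = 1/(r + (-1 + (-15 + 0) - 1)) = 1/(r + (-1 - 15 - 1)) = 1/(r - 17) = 1/(-17 + r))
l(12) - 1*299 = 1/(-17 + 12) - 1*299 = 1/(-5) - 299 = -⅕ - 299 = -1496/5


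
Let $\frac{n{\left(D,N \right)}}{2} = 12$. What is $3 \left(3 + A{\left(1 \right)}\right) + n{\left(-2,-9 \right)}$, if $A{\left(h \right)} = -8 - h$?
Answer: $6$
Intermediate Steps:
$n{\left(D,N \right)} = 24$ ($n{\left(D,N \right)} = 2 \cdot 12 = 24$)
$3 \left(3 + A{\left(1 \right)}\right) + n{\left(-2,-9 \right)} = 3 \left(3 - 9\right) + 24 = 3 \left(-6\right) + 24 = -18 + 24 = 6$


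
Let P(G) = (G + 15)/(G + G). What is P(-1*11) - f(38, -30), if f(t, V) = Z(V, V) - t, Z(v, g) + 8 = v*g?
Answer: -9396/11 ≈ -854.18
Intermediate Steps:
Z(v, g) = -8 + g*v (Z(v, g) = -8 + v*g = -8 + g*v)
f(t, V) = -8 + V² - t (f(t, V) = (-8 + V*V) - t = (-8 + V²) - t = -8 + V² - t)
P(G) = (15 + G)/(2*G) (P(G) = (15 + G)/((2*G)) = (15 + G)*(1/(2*G)) = (15 + G)/(2*G))
P(-1*11) - f(38, -30) = (15 - 1*11)/(2*((-1*11))) - (-8 + (-30)² - 1*38) = (½)*(15 - 11)/(-11) - (-8 + 900 - 38) = (½)*(-1/11)*4 - 1*854 = -2/11 - 854 = -9396/11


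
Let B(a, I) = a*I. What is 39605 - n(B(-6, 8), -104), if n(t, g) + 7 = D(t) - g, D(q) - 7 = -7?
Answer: 39508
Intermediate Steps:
D(q) = 0 (D(q) = 7 - 7 = 0)
B(a, I) = I*a
n(t, g) = -7 - g (n(t, g) = -7 + (0 - g) = -7 - g)
39605 - n(B(-6, 8), -104) = 39605 - (-7 - 1*(-104)) = 39605 - (-7 + 104) = 39605 - 1*97 = 39605 - 97 = 39508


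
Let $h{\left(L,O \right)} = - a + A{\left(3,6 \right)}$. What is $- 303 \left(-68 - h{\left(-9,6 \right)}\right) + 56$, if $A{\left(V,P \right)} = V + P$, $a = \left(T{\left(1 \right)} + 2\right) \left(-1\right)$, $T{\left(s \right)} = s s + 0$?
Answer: $24296$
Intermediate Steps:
$T{\left(s \right)} = s^{2}$ ($T{\left(s \right)} = s^{2} + 0 = s^{2}$)
$a = -3$ ($a = \left(1^{2} + 2\right) \left(-1\right) = \left(1 + 2\right) \left(-1\right) = 3 \left(-1\right) = -3$)
$A{\left(V,P \right)} = P + V$
$h{\left(L,O \right)} = 12$ ($h{\left(L,O \right)} = \left(-1\right) \left(-3\right) + \left(6 + 3\right) = 3 + 9 = 12$)
$- 303 \left(-68 - h{\left(-9,6 \right)}\right) + 56 = - 303 \left(-68 - 12\right) + 56 = \left(-303\right) \left(-80\right) + 56 = 24240 + 56 = 24296$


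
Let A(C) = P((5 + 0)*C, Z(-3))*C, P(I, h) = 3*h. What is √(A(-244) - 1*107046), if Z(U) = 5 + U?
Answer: I*√108510 ≈ 329.41*I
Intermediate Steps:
A(C) = 6*C (A(C) = (3*(5 - 3))*C = (3*2)*C = 6*C)
√(A(-244) - 1*107046) = √(6*(-244) - 1*107046) = √(-1464 - 107046) = √(-108510) = I*√108510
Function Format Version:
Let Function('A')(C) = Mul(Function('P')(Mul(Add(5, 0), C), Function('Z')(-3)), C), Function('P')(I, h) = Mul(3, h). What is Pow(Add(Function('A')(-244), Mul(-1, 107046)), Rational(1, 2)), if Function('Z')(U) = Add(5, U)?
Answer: Mul(I, Pow(108510, Rational(1, 2))) ≈ Mul(329.41, I)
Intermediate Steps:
Function('A')(C) = Mul(6, C) (Function('A')(C) = Mul(Mul(3, Add(5, -3)), C) = Mul(Mul(3, 2), C) = Mul(6, C))
Pow(Add(Function('A')(-244), Mul(-1, 107046)), Rational(1, 2)) = Pow(Add(Mul(6, -244), Mul(-1, 107046)), Rational(1, 2)) = Pow(Add(-1464, -107046), Rational(1, 2)) = Pow(-108510, Rational(1, 2)) = Mul(I, Pow(108510, Rational(1, 2)))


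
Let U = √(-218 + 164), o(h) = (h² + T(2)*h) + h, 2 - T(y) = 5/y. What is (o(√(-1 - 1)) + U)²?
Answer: -(√2 + 4*I + 6*√6)²/4 ≈ -60.892 - 32.222*I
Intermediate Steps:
T(y) = 2 - 5/y
o(h) = h² + h/2 (o(h) = (h² + (2 - 5/2)*h) + h = (h² - h/2) + h = h² + h/2)
U = 3*I*√6 (U = √(-54) = 3*I*√6 ≈ 7.3485*I)
(o(√(-1 - 1)) + U)² = (√(-1 - 1)*(½ + √(-1 - 1)) + 3*I*√6)² = (√(-2)*(½ + √(-2)) + 3*I*√6)² = ((I*√2)*(½ + I*√2) + 3*I*√6)² = (I*√2*(½ + I*√2) + 3*I*√6)² = (3*I*√6 + I*√2*(½ + I*√2))²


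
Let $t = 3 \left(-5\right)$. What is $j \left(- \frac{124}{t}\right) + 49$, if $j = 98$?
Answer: $\frac{12887}{15} \approx 859.13$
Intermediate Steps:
$t = -15$
$j \left(- \frac{124}{t}\right) + 49 = 98 \left(- \frac{124}{-15}\right) + 49 = 98 \left(\left(-124\right) \left(- \frac{1}{15}\right)\right) + 49 = 98 \cdot \frac{124}{15} + 49 = \frac{12152}{15} + 49 = \frac{12887}{15}$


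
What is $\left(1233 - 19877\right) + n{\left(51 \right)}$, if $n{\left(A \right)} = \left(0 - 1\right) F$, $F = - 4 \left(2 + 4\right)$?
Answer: $-18620$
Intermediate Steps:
$F = -24$ ($F = \left(-4\right) 6 = -24$)
$n{\left(A \right)} = 24$ ($n{\left(A \right)} = \left(0 - 1\right) \left(-24\right) = \left(-1\right) \left(-24\right) = 24$)
$\left(1233 - 19877\right) + n{\left(51 \right)} = \left(1233 - 19877\right) + 24 = -18644 + 24 = -18620$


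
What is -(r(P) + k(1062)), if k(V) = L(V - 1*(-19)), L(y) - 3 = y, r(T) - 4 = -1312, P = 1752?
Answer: 224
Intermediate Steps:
r(T) = -1308 (r(T) = 4 - 1312 = -1308)
L(y) = 3 + y
k(V) = 22 + V (k(V) = 3 + (V - 1*(-19)) = 3 + (V + 19) = 3 + (19 + V) = 22 + V)
-(r(P) + k(1062)) = -(-1308 + (22 + 1062)) = -(-1308 + 1084) = -1*(-224) = 224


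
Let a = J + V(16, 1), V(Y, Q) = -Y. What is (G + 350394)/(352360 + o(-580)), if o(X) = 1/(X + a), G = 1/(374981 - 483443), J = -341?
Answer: 35610154683299/35809956981378 ≈ 0.99442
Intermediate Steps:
a = -357 (a = -341 - 1*16 = -341 - 16 = -357)
G = -1/108462 (G = 1/(-108462) = -1/108462 ≈ -9.2198e-6)
o(X) = 1/(-357 + X) (o(X) = 1/(X - 357) = 1/(-357 + X))
(G + 350394)/(352360 + o(-580)) = (-1/108462 + 350394)/(352360 + 1/(-357 - 580)) = 38004434027/(108462*(352360 + 1/(-937))) = 38004434027/(108462*(352360 - 1/937)) = 38004434027/(108462*(330161319/937)) = (38004434027/108462)*(937/330161319) = 35610154683299/35809956981378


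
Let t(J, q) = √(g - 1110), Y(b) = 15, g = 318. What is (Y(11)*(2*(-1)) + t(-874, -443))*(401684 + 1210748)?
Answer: -48372960 + 9674592*I*√22 ≈ -4.8373e+7 + 4.5378e+7*I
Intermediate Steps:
t(J, q) = 6*I*√22 (t(J, q) = √(318 - 1110) = √(-792) = 6*I*√22)
(Y(11)*(2*(-1)) + t(-874, -443))*(401684 + 1210748) = (15*(2*(-1)) + 6*I*√22)*(401684 + 1210748) = (15*(-2) + 6*I*√22)*1612432 = (-30 + 6*I*√22)*1612432 = -48372960 + 9674592*I*√22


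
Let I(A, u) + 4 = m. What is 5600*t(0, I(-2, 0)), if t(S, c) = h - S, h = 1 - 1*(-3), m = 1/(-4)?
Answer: 22400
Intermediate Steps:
m = -¼ ≈ -0.25000
I(A, u) = -17/4 (I(A, u) = -4 - ¼ = -17/4)
h = 4 (h = 1 + 3 = 4)
t(S, c) = 4 - S
5600*t(0, I(-2, 0)) = 5600*(4 - 1*0) = 5600*(4 + 0) = 5600*4 = 22400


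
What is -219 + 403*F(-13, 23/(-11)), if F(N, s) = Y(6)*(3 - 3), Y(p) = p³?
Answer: -219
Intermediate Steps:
F(N, s) = 0 (F(N, s) = 6³*(3 - 3) = 216*0 = 0)
-219 + 403*F(-13, 23/(-11)) = -219 + 403*0 = -219 + 0 = -219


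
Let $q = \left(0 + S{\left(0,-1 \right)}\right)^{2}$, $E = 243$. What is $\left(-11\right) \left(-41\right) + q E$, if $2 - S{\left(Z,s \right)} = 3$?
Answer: $694$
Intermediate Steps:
$S{\left(Z,s \right)} = -1$ ($S{\left(Z,s \right)} = 2 - 3 = -1$)
$q = 1$ ($q = \left(0 - 1\right)^{2} = \left(-1\right)^{2} = 1$)
$\left(-11\right) \left(-41\right) + q E = \left(-11\right) \left(-41\right) + 1 \cdot 243 = 451 + 243 = 694$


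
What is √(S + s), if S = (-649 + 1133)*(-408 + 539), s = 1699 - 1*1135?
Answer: 4*√3998 ≈ 252.92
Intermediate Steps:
s = 564 (s = 1699 - 1135 = 564)
S = 63404 (S = 484*131 = 63404)
√(S + s) = √(63404 + 564) = √63968 = 4*√3998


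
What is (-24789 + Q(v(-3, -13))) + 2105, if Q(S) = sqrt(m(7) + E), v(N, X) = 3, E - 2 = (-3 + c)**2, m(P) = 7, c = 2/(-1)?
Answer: -22684 + sqrt(34) ≈ -22678.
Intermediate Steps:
c = -2 (c = 2*(-1) = -2)
E = 27 (E = 2 + (-3 - 2)**2 = 2 + (-5)**2 = 2 + 25 = 27)
Q(S) = sqrt(34) (Q(S) = sqrt(7 + 27) = sqrt(34))
(-24789 + Q(v(-3, -13))) + 2105 = (-24789 + sqrt(34)) + 2105 = -22684 + sqrt(34)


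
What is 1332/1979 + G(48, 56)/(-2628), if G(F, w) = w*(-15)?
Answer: 430238/433401 ≈ 0.99270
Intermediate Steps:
G(F, w) = -15*w
1332/1979 + G(48, 56)/(-2628) = 1332/1979 - 15*56/(-2628) = 1332*(1/1979) - 840*(-1/2628) = 1332/1979 + 70/219 = 430238/433401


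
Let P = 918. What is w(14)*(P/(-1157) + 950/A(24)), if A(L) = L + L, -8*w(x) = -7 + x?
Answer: -3692801/222144 ≈ -16.623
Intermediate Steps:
w(x) = 7/8 - x/8 (w(x) = -(-7 + x)/8 = 7/8 - x/8)
A(L) = 2*L
w(14)*(P/(-1157) + 950/A(24)) = (7/8 - ⅛*14)*(918/(-1157) + 950/((2*24))) = (7/8 - 7/4)*(918*(-1/1157) + 950/48) = -7*(-918/1157 + 950*(1/48))/8 = -7*(-918/1157 + 475/24)/8 = -7/8*527543/27768 = -3692801/222144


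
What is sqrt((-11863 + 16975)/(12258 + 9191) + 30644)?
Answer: 2*sqrt(3524544015083)/21449 ≈ 175.05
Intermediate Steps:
sqrt((-11863 + 16975)/(12258 + 9191) + 30644) = sqrt(5112/21449 + 30644) = sqrt(657288268/21449) = 2*sqrt(3524544015083)/21449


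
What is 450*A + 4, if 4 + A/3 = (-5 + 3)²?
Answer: 4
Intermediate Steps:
A = 0 (A = -12 + 3*(-5 + 3)² = -12 + 3*(-2)² = -12 + 3*4 = -12 + 12 = 0)
450*A + 4 = 450*0 + 4 = 0 + 4 = 4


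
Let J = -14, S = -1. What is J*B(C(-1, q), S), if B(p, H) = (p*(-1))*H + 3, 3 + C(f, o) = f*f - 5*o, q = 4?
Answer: 266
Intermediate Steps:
C(f, o) = -3 + f² - 5*o (C(f, o) = -3 + (f*f - 5*o) = -3 + (f² - 5*o) = -3 + f² - 5*o)
B(p, H) = 3 - H*p (B(p, H) = (-p)*H + 3 = -H*p + 3 = 3 - H*p)
J*B(C(-1, q), S) = -14*(3 - 1*(-1)*(-3 + (-1)² - 5*4)) = -14*(3 - 1*(-1)*(-3 + 1 - 20)) = -14*(3 - 1*(-1)*(-22)) = -14*(3 - 22) = -14*(-19) = 266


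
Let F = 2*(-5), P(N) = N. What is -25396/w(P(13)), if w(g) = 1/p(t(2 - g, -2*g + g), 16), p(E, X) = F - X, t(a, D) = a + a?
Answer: 660296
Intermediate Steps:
F = -10
t(a, D) = 2*a
p(E, X) = -10 - X
w(g) = -1/26 (w(g) = 1/(-10 - 1*16) = 1/(-10 - 16) = 1/(-26) = -1/26)
-25396/w(P(13)) = -25396/(-1/26) = -25396*(-26) = 660296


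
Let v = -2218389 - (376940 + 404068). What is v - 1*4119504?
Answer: -7118901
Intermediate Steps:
v = -2999397 (v = -2218389 - 1*781008 = -2218389 - 781008 = -2999397)
v - 1*4119504 = -2999397 - 1*4119504 = -2999397 - 4119504 = -7118901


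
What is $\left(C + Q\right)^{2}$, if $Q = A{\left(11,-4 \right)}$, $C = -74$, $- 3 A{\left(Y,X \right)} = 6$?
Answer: $5776$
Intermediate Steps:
$A{\left(Y,X \right)} = -2$ ($A{\left(Y,X \right)} = \left(- \frac{1}{3}\right) 6 = -2$)
$Q = -2$
$\left(C + Q\right)^{2} = \left(-74 - 2\right)^{2} = \left(-76\right)^{2} = 5776$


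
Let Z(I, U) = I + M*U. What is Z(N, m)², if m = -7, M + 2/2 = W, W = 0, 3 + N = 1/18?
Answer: 5329/324 ≈ 16.448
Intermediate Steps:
N = -53/18 (N = -3 + 1/18 = -53/18 ≈ -2.9444)
M = -1 (M = -1 + 0 = -1)
Z(I, U) = I - U
Z(N, m)² = (-53/18 - 1*(-7))² = (-53/18 + 7)² = (73/18)² = 5329/324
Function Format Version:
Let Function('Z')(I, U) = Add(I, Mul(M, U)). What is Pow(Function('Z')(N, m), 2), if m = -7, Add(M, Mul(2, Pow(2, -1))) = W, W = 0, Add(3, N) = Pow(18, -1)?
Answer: Rational(5329, 324) ≈ 16.448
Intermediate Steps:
N = Rational(-53, 18) (N = Add(-3, Pow(18, -1)) = Add(-3, Rational(1, 18)) = Rational(-53, 18) ≈ -2.9444)
M = -1 (M = Add(-1, 0) = -1)
Function('Z')(I, U) = Add(I, Mul(-1, U))
Pow(Function('Z')(N, m), 2) = Pow(Add(Rational(-53, 18), Mul(-1, -7)), 2) = Pow(Add(Rational(-53, 18), 7), 2) = Pow(Rational(73, 18), 2) = Rational(5329, 324)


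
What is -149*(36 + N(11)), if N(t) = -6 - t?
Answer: -2831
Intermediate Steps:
-149*(36 + N(11)) = -149*(36 + (-6 - 1*11)) = -149*(36 + (-6 - 11)) = -149*(36 - 17) = -149*19 = -2831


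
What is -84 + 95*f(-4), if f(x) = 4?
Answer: 296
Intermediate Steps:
-84 + 95*f(-4) = -84 + 95*4 = -84 + 380 = 296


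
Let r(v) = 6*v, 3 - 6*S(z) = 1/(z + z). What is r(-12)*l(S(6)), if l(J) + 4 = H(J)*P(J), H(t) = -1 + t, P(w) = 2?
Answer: 362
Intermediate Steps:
S(z) = ½ - 1/(12*z) (S(z) = ½ - 1/(6*(z + z)) = ½ - 1/(2*z)/6 = ½ - 1/(12*z))
l(J) = -6 + 2*J (l(J) = -4 + (-1 + J)*2 = -4 + (-2 + 2*J) = -6 + 2*J)
r(-12)*l(S(6)) = (6*(-12))*(-6 + 2*((1/12)*(-1 + 6*6)/6)) = -72*(-6 + 2*((1/12)*(⅙)*(-1 + 36))) = -72*(-6 + 2*((1/12)*(⅙)*35)) = -72*(-6 + 2*(35/72)) = -72*(-6 + 35/36) = -72*(-181/36) = 362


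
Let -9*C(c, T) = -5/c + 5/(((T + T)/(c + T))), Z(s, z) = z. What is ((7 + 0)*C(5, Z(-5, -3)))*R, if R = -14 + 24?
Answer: 560/27 ≈ 20.741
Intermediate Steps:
C(c, T) = 5/(9*c) - 5*(T + c)/(18*T) (C(c, T) = -(-5/c + 5/(((T + T)/(c + T))))/9 = -(-5/c + 5/(((2*T)/(T + c))))/9 = -(-5/c + 5/((2*T/(T + c))))/9 = -(-5/c + 5*((T + c)/(2*T)))/9 = -(-5/c + 5*(T + c)/(2*T))/9 = 5/(9*c) - 5*(T + c)/(18*T))
R = 10
((7 + 0)*C(5, Z(-5, -3)))*R = ((7 + 0)*(-5/18 + (5/9)/5 - 5/18*5/(-3)))*10 = (7*(-5/18 + (5/9)*(1/5) - 5/18*5*(-1/3)))*10 = (7*(-5/18 + 1/9 + 25/54))*10 = (7*(8/27))*10 = (56/27)*10 = 560/27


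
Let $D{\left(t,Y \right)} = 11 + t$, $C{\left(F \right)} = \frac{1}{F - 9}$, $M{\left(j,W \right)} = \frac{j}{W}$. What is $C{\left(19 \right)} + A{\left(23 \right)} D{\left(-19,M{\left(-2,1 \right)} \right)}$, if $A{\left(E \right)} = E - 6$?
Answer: $- \frac{1359}{10} \approx -135.9$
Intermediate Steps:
$A{\left(E \right)} = -6 + E$
$C{\left(F \right)} = \frac{1}{-9 + F}$
$C{\left(19 \right)} + A{\left(23 \right)} D{\left(-19,M{\left(-2,1 \right)} \right)} = \frac{1}{-9 + 19} + \left(-6 + 23\right) \left(11 - 19\right) = \frac{1}{10} + 17 \left(-8\right) = \frac{1}{10} - 136 = - \frac{1359}{10}$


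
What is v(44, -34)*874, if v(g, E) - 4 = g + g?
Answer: 80408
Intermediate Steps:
v(g, E) = 4 + 2*g (v(g, E) = 4 + (g + g) = 4 + 2*g)
v(44, -34)*874 = (4 + 2*44)*874 = (4 + 88)*874 = 92*874 = 80408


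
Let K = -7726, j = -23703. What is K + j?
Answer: -31429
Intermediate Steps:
K + j = -7726 - 23703 = -31429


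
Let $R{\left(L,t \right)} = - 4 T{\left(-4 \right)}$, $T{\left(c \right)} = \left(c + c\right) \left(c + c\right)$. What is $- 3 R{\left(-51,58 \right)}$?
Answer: $768$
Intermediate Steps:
$T{\left(c \right)} = 4 c^{2}$ ($T{\left(c \right)} = 2 c 2 c = 4 c^{2}$)
$R{\left(L,t \right)} = -256$ ($R{\left(L,t \right)} = - 4 \cdot 4 \left(-4\right)^{2} = - 4 \cdot 4 \cdot 16 = \left(-4\right) 64 = -256$)
$- 3 R{\left(-51,58 \right)} = \left(-3\right) \left(-256\right) = 768$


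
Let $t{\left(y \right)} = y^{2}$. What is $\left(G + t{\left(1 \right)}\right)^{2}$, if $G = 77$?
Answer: $6084$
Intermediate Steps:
$\left(G + t{\left(1 \right)}\right)^{2} = \left(77 + 1^{2}\right)^{2} = \left(77 + 1\right)^{2} = 78^{2} = 6084$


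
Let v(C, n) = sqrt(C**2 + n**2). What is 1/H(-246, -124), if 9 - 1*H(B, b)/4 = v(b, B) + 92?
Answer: 83/276012 - sqrt(18973)/138006 ≈ -0.00069738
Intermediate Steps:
H(B, b) = -332 - 4*sqrt(B**2 + b**2) (H(B, b) = 36 - 4*(sqrt(b**2 + B**2) + 92) = 36 - 4*(sqrt(B**2 + b**2) + 92) = 36 - 4*(92 + sqrt(B**2 + b**2)) = 36 + (-368 - 4*sqrt(B**2 + b**2)) = -332 - 4*sqrt(B**2 + b**2))
1/H(-246, -124) = 1/(-332 - 4*sqrt((-246)**2 + (-124)**2)) = 1/(-332 - 4*sqrt(60516 + 15376)) = 1/(-332 - 8*sqrt(18973))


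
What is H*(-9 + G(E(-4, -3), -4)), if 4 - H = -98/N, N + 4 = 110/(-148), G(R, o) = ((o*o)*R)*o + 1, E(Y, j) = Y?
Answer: -1450304/351 ≈ -4131.9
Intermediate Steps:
G(R, o) = 1 + R*o**3 (G(R, o) = (o**2*R)*o + 1 = (R*o**2)*o + 1 = R*o**3 + 1 = 1 + R*o**3)
N = -351/74 (N = -4 + 110/(-148) = -4 + 110*(-1/148) = -4 - 55/74 = -351/74 ≈ -4.7432)
H = -5848/351 (H = 4 - (-98)/(-351/74) = 4 - (-98)*(-74)/351 = 4 - 1*7252/351 = 4 - 7252/351 = -5848/351 ≈ -16.661)
H*(-9 + G(E(-4, -3), -4)) = -5848*(-9 + (1 - 4*(-4)**3))/351 = -5848*(-9 + (1 - 4*(-64)))/351 = -5848*(-9 + (1 + 256))/351 = -5848*(-9 + 257)/351 = -5848/351*248 = -1450304/351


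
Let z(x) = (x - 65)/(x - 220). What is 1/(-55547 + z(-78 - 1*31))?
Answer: -329/18274789 ≈ -1.8003e-5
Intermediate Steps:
z(x) = (-65 + x)/(-220 + x)
1/(-55547 + z(-78 - 1*31)) = 1/(-55547 + (-65 + (-78 - 1*31))/(-220 + (-78 - 1*31))) = 1/(-55547 + (-65 + (-78 - 31))/(-220 + (-78 - 31))) = 1/(-55547 + (-65 - 109)/(-220 - 109)) = 1/(-55547 - 174/(-329)) = 1/(-55547 - 1/329*(-174)) = 1/(-55547 + 174/329) = 1/(-18274789/329) = -329/18274789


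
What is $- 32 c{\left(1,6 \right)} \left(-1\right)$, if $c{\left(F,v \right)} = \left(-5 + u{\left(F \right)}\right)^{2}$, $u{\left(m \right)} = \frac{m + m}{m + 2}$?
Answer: $\frac{5408}{9} \approx 600.89$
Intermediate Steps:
$u{\left(m \right)} = \frac{2 m}{2 + m}$
$c{\left(F,v \right)} = \left(-5 + \frac{2 F}{2 + F}\right)^{2}$
$- 32 c{\left(1,6 \right)} \left(-1\right) = - 32 \frac{\left(10 + 3 \cdot 1\right)^{2}}{\left(2 + 1\right)^{2}} \left(-1\right) = - 32 \frac{\left(10 + 3\right)^{2}}{9} \left(-1\right) = - 32 \frac{13^{2}}{9} \left(-1\right) = - 32 \cdot \frac{1}{9} \cdot 169 \left(-1\right) = \left(-32\right) \frac{169}{9} \left(-1\right) = \left(- \frac{5408}{9}\right) \left(-1\right) = \frac{5408}{9}$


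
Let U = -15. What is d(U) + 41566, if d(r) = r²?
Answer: 41791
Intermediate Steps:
d(U) + 41566 = (-15)² + 41566 = 225 + 41566 = 41791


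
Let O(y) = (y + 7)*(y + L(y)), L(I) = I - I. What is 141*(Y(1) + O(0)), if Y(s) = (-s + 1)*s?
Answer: 0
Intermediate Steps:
Y(s) = s*(1 - s) (Y(s) = (1 - s)*s = s*(1 - s))
L(I) = 0
O(y) = y*(7 + y) (O(y) = (y + 7)*(y + 0) = (7 + y)*y = y*(7 + y))
141*(Y(1) + O(0)) = 141*(1*(1 - 1*1) + 0*(7 + 0)) = 141*(1*(1 - 1) + 0*7) = 141*(1*0 + 0) = 141*(0 + 0) = 141*0 = 0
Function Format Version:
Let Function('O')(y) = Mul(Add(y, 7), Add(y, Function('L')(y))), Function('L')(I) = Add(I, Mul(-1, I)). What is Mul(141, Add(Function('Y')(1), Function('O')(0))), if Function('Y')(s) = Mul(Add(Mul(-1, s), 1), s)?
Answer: 0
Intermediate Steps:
Function('Y')(s) = Mul(s, Add(1, Mul(-1, s))) (Function('Y')(s) = Mul(Add(1, Mul(-1, s)), s) = Mul(s, Add(1, Mul(-1, s))))
Function('L')(I) = 0
Function('O')(y) = Mul(y, Add(7, y)) (Function('O')(y) = Mul(Add(y, 7), Add(y, 0)) = Mul(Add(7, y), y) = Mul(y, Add(7, y)))
Mul(141, Add(Function('Y')(1), Function('O')(0))) = Mul(141, Add(Mul(1, Add(1, Mul(-1, 1))), Mul(0, Add(7, 0)))) = Mul(141, Add(Mul(1, Add(1, -1)), Mul(0, 7))) = Mul(141, Add(Mul(1, 0), 0)) = Mul(141, Add(0, 0)) = Mul(141, 0) = 0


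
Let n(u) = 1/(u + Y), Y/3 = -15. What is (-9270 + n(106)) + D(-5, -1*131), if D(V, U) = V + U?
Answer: -573765/61 ≈ -9406.0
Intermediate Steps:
Y = -45 (Y = 3*(-15) = -45)
D(V, U) = U + V
n(u) = 1/(-45 + u) (n(u) = 1/(u - 45) = 1/(-45 + u))
(-9270 + n(106)) + D(-5, -1*131) = (-9270 + 1/(-45 + 106)) + (-1*131 - 5) = (-9270 + 1/61) + (-131 - 5) = (-9270 + 1/61) - 136 = -565469/61 - 136 = -573765/61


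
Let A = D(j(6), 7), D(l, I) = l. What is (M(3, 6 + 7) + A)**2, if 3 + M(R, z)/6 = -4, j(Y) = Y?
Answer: 1296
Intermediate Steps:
M(R, z) = -42 (M(R, z) = -18 + 6*(-4) = -18 - 24 = -42)
A = 6
(M(3, 6 + 7) + A)**2 = (-42 + 6)**2 = (-36)**2 = 1296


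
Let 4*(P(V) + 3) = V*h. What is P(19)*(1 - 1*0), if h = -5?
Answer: -107/4 ≈ -26.750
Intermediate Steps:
P(V) = -3 - 5*V/4 (P(V) = -3 + (V*(-5))/4 = -3 + (-5*V)/4 = -3 - 5*V/4)
P(19)*(1 - 1*0) = (-3 - 5/4*19)*(1 - 1*0) = (-3 - 95/4)*(1 + 0) = -107/4*1 = -107/4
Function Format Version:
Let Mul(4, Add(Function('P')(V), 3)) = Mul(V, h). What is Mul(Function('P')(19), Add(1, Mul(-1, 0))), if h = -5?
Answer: Rational(-107, 4) ≈ -26.750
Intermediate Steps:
Function('P')(V) = Add(-3, Mul(Rational(-5, 4), V)) (Function('P')(V) = Add(-3, Mul(Rational(1, 4), Mul(V, -5))) = Add(-3, Mul(Rational(1, 4), Mul(-5, V))) = Add(-3, Mul(Rational(-5, 4), V)))
Mul(Function('P')(19), Add(1, Mul(-1, 0))) = Mul(Add(-3, Mul(Rational(-5, 4), 19)), Add(1, Mul(-1, 0))) = Mul(Add(-3, Rational(-95, 4)), Add(1, 0)) = Mul(Rational(-107, 4), 1) = Rational(-107, 4)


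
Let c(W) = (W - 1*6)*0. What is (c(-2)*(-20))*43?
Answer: 0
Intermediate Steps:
c(W) = 0 (c(W) = (W - 6)*0 = (-6 + W)*0 = 0)
(c(-2)*(-20))*43 = (0*(-20))*43 = 0*43 = 0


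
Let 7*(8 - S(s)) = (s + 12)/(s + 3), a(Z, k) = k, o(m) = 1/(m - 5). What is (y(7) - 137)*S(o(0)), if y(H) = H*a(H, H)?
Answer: -31900/49 ≈ -651.02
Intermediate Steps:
o(m) = 1/(-5 + m)
y(H) = H² (y(H) = H*H = H²)
S(s) = 8 - (12 + s)/(7*(3 + s)) (S(s) = 8 - (s + 12)/(7*(s + 3)) = 8 - (12 + s)/(7*(3 + s)))
(y(7) - 137)*S(o(0)) = (7² - 137)*((156 + 55/(-5 + 0))/(7*(3 + 1/(-5 + 0)))) = (49 - 137)*((156 + 55/(-5))/(7*(3 + 1/(-5)))) = -88*(156 + 55*(-⅕))/(7*(3 - ⅕)) = -88*(156 - 11)/(7*14/5) = -88*5*145/(7*14) = -88*725/98 = -31900/49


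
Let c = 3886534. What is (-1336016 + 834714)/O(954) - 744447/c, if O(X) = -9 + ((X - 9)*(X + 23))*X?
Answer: -657653374487315/3423238941109734 ≈ -0.19211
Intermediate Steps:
O(X) = -9 + X*(-9 + X)*(23 + X) (O(X) = -9 + ((-9 + X)*(23 + X))*X = -9 + X*(-9 + X)*(23 + X))
(-1336016 + 834714)/O(954) - 744447/c = (-1336016 + 834714)/(-9 + 954³ - 207*954 + 14*954²) - 744447/3886534 = -501302/(-9 + 868250664 - 197478 + 14*910116) - 744447*1/3886534 = -501302/(-9 + 868250664 - 197478 + 12741624) - 744447/3886534 = -501302/880794801 - 744447/3886534 = -657653374487315/3423238941109734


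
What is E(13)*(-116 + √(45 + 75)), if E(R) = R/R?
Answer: -116 + 2*√30 ≈ -105.05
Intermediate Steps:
E(R) = 1
E(13)*(-116 + √(45 + 75)) = 1*(-116 + √(45 + 75)) = 1*(-116 + √120) = 1*(-116 + 2*√30) = -116 + 2*√30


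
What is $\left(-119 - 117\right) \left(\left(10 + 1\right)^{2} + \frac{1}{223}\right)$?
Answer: $- \frac{6368224}{223} \approx -28557.0$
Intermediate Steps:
$\left(-119 - 117\right) \left(\left(10 + 1\right)^{2} + \frac{1}{223}\right) = \left(-119 - 117\right) \left(11^{2} + \frac{1}{223}\right) = - 236 \left(121 + \frac{1}{223}\right) = \left(-236\right) \frac{26984}{223} = - \frac{6368224}{223}$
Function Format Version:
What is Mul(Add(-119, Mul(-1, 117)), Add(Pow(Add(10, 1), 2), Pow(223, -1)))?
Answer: Rational(-6368224, 223) ≈ -28557.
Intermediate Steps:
Mul(Add(-119, Mul(-1, 117)), Add(Pow(Add(10, 1), 2), Pow(223, -1))) = Mul(Add(-119, -117), Add(Pow(11, 2), Rational(1, 223))) = Mul(-236, Add(121, Rational(1, 223))) = Mul(-236, Rational(26984, 223)) = Rational(-6368224, 223)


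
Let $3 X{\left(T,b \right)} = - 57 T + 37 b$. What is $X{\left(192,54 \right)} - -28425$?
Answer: $25443$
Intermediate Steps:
$X{\left(T,b \right)} = - 19 T + \frac{37 b}{3}$ ($X{\left(T,b \right)} = \frac{- 57 T + 37 b}{3} = - 19 T + \frac{37 b}{3}$)
$X{\left(192,54 \right)} - -28425 = \left(\left(-19\right) 192 + \frac{37}{3} \cdot 54\right) - -28425 = \left(-3648 + 666\right) + 28425 = -2982 + 28425 = 25443$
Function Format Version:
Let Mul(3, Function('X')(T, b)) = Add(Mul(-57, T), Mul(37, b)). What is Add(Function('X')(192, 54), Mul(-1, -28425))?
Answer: 25443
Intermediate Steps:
Function('X')(T, b) = Add(Mul(-19, T), Mul(Rational(37, 3), b)) (Function('X')(T, b) = Mul(Rational(1, 3), Add(Mul(-57, T), Mul(37, b))) = Add(Mul(-19, T), Mul(Rational(37, 3), b)))
Add(Function('X')(192, 54), Mul(-1, -28425)) = Add(Add(Mul(-19, 192), Mul(Rational(37, 3), 54)), Mul(-1, -28425)) = Add(Add(-3648, 666), 28425) = Add(-2982, 28425) = 25443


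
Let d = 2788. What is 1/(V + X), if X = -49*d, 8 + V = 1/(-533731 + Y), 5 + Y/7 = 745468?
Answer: -4684510/639997756199 ≈ -7.3196e-6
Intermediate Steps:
Y = 5218241 (Y = -35 + 7*745468 = -35 + 5218276 = 5218241)
V = -37476079/4684510 (V = -8 + 1/(-533731 + 5218241) = -8 + 1/4684510 = -37476079/4684510 ≈ -8.0000)
X = -136612 (X = -49*2788 = -136612)
1/(V + X) = 1/(-37476079/4684510 - 136612) = 1/(-639997756199/4684510) = -4684510/639997756199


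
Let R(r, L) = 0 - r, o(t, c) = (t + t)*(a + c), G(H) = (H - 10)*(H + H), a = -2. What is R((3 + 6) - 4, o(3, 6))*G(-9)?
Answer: -1710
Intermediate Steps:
G(H) = 2*H*(-10 + H) (G(H) = (-10 + H)*(2*H) = 2*H*(-10 + H))
o(t, c) = 2*t*(-2 + c) (o(t, c) = (t + t)*(-2 + c) = (2*t)*(-2 + c) = 2*t*(-2 + c))
R(r, L) = -r
R((3 + 6) - 4, o(3, 6))*G(-9) = (-((3 + 6) - 4))*(2*(-9)*(-10 - 9)) = (-(9 - 4))*(2*(-9)*(-19)) = -1*5*342 = -5*342 = -1710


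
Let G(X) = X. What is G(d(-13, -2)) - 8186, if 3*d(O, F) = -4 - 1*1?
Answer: -24563/3 ≈ -8187.7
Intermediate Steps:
d(O, F) = -5/3 (d(O, F) = (-4 - 1*1)/3 = (-4 - 1)/3 = (⅓)*(-5) = -5/3)
G(d(-13, -2)) - 8186 = -5/3 - 8186 = -24563/3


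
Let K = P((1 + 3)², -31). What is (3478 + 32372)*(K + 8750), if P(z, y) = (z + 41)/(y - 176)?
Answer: 7214585450/23 ≈ 3.1368e+8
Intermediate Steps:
P(z, y) = (41 + z)/(-176 + y)
K = -19/69 (K = (41 + (1 + 3)²)/(-176 - 31) = (41 + 4²)/(-207) = -(41 + 16)/207 = -1/207*57 = -19/69 ≈ -0.27536)
(3478 + 32372)*(K + 8750) = (3478 + 32372)*(-19/69 + 8750) = 35850*(603731/69) = 7214585450/23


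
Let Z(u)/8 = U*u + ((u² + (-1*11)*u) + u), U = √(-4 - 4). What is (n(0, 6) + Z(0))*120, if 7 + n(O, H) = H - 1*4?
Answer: -600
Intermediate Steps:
n(O, H) = -11 + H (n(O, H) = -7 + (H - 1*4) = -7 + (H - 4) = -7 + (-4 + H) = -11 + H)
U = 2*I*√2 (U = √(-8) = 2*I*√2 ≈ 2.8284*I)
Z(u) = -80*u + 8*u² + 16*I*u*√2 (Z(u) = 8*((2*I*√2)*u + ((u² + (-1*11)*u) + u)) = 8*(2*I*u*√2 + ((u² - 11*u) + u)) = 8*(2*I*u*√2 + (u² - 10*u)) = 8*(u² - 10*u + 2*I*u*√2) = -80*u + 8*u² + 16*I*u*√2)
(n(0, 6) + Z(0))*120 = ((-11 + 6) + 8*0*(-10 + 0 + 2*I*√2))*120 = (-5 + 8*0*(-10 + 2*I*√2))*120 = (-5 + 0)*120 = -5*120 = -600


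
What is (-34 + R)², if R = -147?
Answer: 32761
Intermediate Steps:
(-34 + R)² = (-34 - 147)² = (-181)² = 32761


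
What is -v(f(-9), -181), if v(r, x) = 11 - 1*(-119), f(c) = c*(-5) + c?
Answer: -130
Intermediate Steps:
f(c) = -4*c (f(c) = -5*c + c = -4*c)
v(r, x) = 130 (v(r, x) = 11 + 119 = 130)
-v(f(-9), -181) = -1*130 = -130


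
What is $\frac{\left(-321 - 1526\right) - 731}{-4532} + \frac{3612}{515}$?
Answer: $\frac{85909}{11330} \approx 7.5824$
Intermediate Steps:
$\frac{\left(-321 - 1526\right) - 731}{-4532} + \frac{3612}{515} = \left(-1847 - 731\right) \left(- \frac{1}{4532}\right) + 3612 \cdot \frac{1}{515} = \left(-2578\right) \left(- \frac{1}{4532}\right) + \frac{3612}{515} = \frac{1289}{2266} + \frac{3612}{515} = \frac{85909}{11330}$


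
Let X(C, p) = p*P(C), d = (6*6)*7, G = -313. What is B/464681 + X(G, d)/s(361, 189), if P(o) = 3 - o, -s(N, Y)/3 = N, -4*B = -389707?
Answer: -49197285629/670999364 ≈ -73.319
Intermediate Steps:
B = 389707/4 (B = -1/4*(-389707) = 389707/4 ≈ 97427.)
s(N, Y) = -3*N
d = 252 (d = 36*7 = 252)
X(C, p) = p*(3 - C)
B/464681 + X(G, d)/s(361, 189) = (389707/4)/464681 + (252*(3 - 1*(-313)))/((-3*361)) = (389707/4)*(1/464681) + (252*(3 + 313))/(-1083) = 389707/1858724 + (252*316)*(-1/1083) = 389707/1858724 + 79632*(-1/1083) = 389707/1858724 - 26544/361 = -49197285629/670999364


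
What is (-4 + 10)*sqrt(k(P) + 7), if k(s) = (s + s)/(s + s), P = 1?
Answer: 12*sqrt(2) ≈ 16.971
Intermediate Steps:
k(s) = 1 (k(s) = (2*s)/((2*s)) = (2*s)*(1/(2*s)) = 1)
(-4 + 10)*sqrt(k(P) + 7) = (-4 + 10)*sqrt(1 + 7) = 6*sqrt(8) = 6*(2*sqrt(2)) = 12*sqrt(2)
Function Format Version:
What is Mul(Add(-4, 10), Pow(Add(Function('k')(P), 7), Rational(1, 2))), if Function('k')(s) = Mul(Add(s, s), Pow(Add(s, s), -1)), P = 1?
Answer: Mul(12, Pow(2, Rational(1, 2))) ≈ 16.971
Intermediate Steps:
Function('k')(s) = 1 (Function('k')(s) = Mul(Mul(2, s), Pow(Mul(2, s), -1)) = Mul(Mul(2, s), Mul(Rational(1, 2), Pow(s, -1))) = 1)
Mul(Add(-4, 10), Pow(Add(Function('k')(P), 7), Rational(1, 2))) = Mul(Add(-4, 10), Pow(Add(1, 7), Rational(1, 2))) = Mul(6, Pow(8, Rational(1, 2))) = Mul(6, Mul(2, Pow(2, Rational(1, 2)))) = Mul(12, Pow(2, Rational(1, 2)))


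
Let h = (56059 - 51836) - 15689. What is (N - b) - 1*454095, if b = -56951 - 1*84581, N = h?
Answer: -324029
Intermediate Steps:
h = -11466 (h = 4223 - 15689 = -11466)
N = -11466
b = -141532 (b = -56951 - 84581 = -141532)
(N - b) - 1*454095 = (-11466 - 1*(-141532)) - 1*454095 = (-11466 + 141532) - 454095 = 130066 - 454095 = -324029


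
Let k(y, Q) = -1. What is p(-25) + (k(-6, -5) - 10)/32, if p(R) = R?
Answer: -811/32 ≈ -25.344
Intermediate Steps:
p(-25) + (k(-6, -5) - 10)/32 = -25 + (-1 - 10)/32 = -25 + (1/32)*(-11) = -25 - 11/32 = -811/32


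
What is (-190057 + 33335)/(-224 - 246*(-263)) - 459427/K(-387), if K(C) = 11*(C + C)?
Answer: 14143382645/274465818 ≈ 51.531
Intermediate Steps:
K(C) = 22*C (K(C) = 11*(2*C) = 22*C)
(-190057 + 33335)/(-224 - 246*(-263)) - 459427/K(-387) = (-190057 + 33335)/(-224 - 246*(-263)) - 459427/(22*(-387)) = -156722/(-224 + 64698) - 459427/(-8514) = -156722/64474 - 459427*(-1/8514) = -156722*1/64474 + 459427/8514 = -78361/32237 + 459427/8514 = 14143382645/274465818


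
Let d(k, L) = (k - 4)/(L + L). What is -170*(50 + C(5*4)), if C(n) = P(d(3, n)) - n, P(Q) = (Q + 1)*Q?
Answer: -815337/160 ≈ -5095.9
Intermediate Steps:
d(k, L) = (-4 + k)/(2*L) (d(k, L) = (-4 + k)/((2*L)) = (-4 + k)*(1/(2*L)) = (-4 + k)/(2*L))
P(Q) = Q*(1 + Q) (P(Q) = (1 + Q)*Q = Q*(1 + Q))
C(n) = -n - (1 - 1/(2*n))/(2*n) (C(n) = ((-4 + 3)/(2*n))*(1 + (-4 + 3)/(2*n)) - n = ((½)*(-1)/n)*(1 + (½)*(-1)/n) - n = (-1/(2*n))*(1 - 1/(2*n)) - n = -(1 - 1/(2*n))/(2*n) - n = -n - (1 - 1/(2*n))/(2*n))
-170*(50 + C(5*4)) = -170*(50 + (¼ - (5*4)³ - 5*4/2)/(5*4)²) = -170*(50 + (¼ - 1*20³ - ½*20)/20²) = -170*(50 + (¼ - 1*8000 - 10)/400) = -170*(50 + (¼ - 8000 - 10)/400) = -170*(50 + (1/400)*(-32039/4)) = -170*(50 - 32039/1600) = -170*47961/1600 = -815337/160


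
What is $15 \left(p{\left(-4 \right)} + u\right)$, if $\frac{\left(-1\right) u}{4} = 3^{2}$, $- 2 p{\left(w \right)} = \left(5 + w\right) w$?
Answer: $-510$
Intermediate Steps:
$p{\left(w \right)} = - \frac{w \left(5 + w\right)}{2}$ ($p{\left(w \right)} = - \frac{\left(5 + w\right) w}{2} = - \frac{w \left(5 + w\right)}{2}$)
$u = -36$ ($u = - 4 \cdot 3^{2} = \left(-4\right) 9 = -36$)
$15 \left(p{\left(-4 \right)} + u\right) = 15 \left(\left(- \frac{1}{2}\right) \left(-4\right) \left(5 - 4\right) - 36\right) = 15 \left(\left(- \frac{1}{2}\right) \left(-4\right) 1 - 36\right) = 15 \left(2 - 36\right) = 15 \left(-34\right) = -510$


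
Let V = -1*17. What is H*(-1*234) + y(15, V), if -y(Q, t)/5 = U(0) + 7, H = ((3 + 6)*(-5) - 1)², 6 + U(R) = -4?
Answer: -495129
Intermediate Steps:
U(R) = -10 (U(R) = -6 - 4 = -10)
V = -17
H = 2116 (H = (9*(-5) - 1)² = (-45 - 1)² = (-46)² = 2116)
y(Q, t) = 15 (y(Q, t) = -5*(-10 + 7) = -5*(-3) = 15)
H*(-1*234) + y(15, V) = 2116*(-1*234) + 15 = 2116*(-234) + 15 = -495144 + 15 = -495129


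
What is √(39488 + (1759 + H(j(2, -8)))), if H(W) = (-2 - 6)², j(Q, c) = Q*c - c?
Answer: √41311 ≈ 203.25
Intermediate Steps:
j(Q, c) = -c + Q*c
H(W) = 64 (H(W) = (-8)² = 64)
√(39488 + (1759 + H(j(2, -8)))) = √(39488 + (1759 + 64)) = √(39488 + 1823) = √41311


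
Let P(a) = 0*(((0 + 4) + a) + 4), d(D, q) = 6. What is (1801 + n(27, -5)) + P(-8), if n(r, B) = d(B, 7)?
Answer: 1807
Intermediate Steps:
n(r, B) = 6
P(a) = 0 (P(a) = 0*((4 + a) + 4) = 0*(8 + a) = 0)
(1801 + n(27, -5)) + P(-8) = (1801 + 6) + 0 = 1807 + 0 = 1807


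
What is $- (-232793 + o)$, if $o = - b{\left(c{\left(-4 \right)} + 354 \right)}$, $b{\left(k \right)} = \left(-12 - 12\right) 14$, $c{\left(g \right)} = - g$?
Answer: $232457$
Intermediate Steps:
$b{\left(k \right)} = -336$ ($b{\left(k \right)} = \left(-24\right) 14 = -336$)
$o = 336$ ($o = \left(-1\right) \left(-336\right) = 336$)
$- (-232793 + o) = - (-232793 + 336) = \left(-1\right) \left(-232457\right) = 232457$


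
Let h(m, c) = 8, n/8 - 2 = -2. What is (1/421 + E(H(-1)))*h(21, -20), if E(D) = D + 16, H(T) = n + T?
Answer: 50528/421 ≈ 120.02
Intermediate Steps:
n = 0 (n = 16 + 8*(-2) = 16 - 16 = 0)
H(T) = T (H(T) = 0 + T = T)
E(D) = 16 + D
(1/421 + E(H(-1)))*h(21, -20) = (1/421 + (16 - 1))*8 = (1/421 + 15)*8 = (6316/421)*8 = 50528/421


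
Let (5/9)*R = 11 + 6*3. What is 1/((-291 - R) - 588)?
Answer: -5/4656 ≈ -0.0010739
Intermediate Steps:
R = 261/5 (R = 9*(11 + 6*3)/5 = 9*(11 + 18)/5 = (9/5)*29 = 261/5 ≈ 52.200)
1/((-291 - R) - 588) = 1/((-291 - 1*261/5) - 588) = 1/((-291 - 261/5) - 588) = 1/(-1716/5 - 588) = 1/(-4656/5) = -5/4656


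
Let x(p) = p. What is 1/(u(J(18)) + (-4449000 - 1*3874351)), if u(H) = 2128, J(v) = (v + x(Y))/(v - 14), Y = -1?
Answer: -1/8321223 ≈ -1.2017e-7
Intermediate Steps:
J(v) = (-1 + v)/(-14 + v) (J(v) = (v - 1)/(v - 14) = (-1 + v)/(-14 + v))
1/(u(J(18)) + (-4449000 - 1*3874351)) = 1/(2128 + (-4449000 - 1*3874351)) = 1/(2128 + (-4449000 - 3874351)) = 1/(2128 - 8323351) = 1/(-8321223) = -1/8321223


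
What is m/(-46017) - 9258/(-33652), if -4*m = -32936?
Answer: 74467409/774282042 ≈ 0.096176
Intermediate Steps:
m = 8234 (m = -¼*(-32936) = 8234)
m/(-46017) - 9258/(-33652) = 8234/(-46017) - 9258/(-33652) = 8234*(-1/46017) - 9258*(-1/33652) = -8234/46017 + 4629/16826 = 74467409/774282042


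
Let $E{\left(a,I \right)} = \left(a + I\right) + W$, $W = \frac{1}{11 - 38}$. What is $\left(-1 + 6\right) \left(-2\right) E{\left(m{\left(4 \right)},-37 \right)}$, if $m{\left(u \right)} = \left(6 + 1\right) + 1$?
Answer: $\frac{7840}{27} \approx 290.37$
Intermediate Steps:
$W = - \frac{1}{27}$ ($W = \frac{1}{-27} = - \frac{1}{27} \approx -0.037037$)
$m{\left(u \right)} = 8$ ($m{\left(u \right)} = 7 + 1 = 8$)
$E{\left(a,I \right)} = - \frac{1}{27} + I + a$ ($E{\left(a,I \right)} = \left(a + I\right) - \frac{1}{27} = \left(I + a\right) - \frac{1}{27} = - \frac{1}{27} + I + a$)
$\left(-1 + 6\right) \left(-2\right) E{\left(m{\left(4 \right)},-37 \right)} = \left(-1 + 6\right) \left(-2\right) \left(- \frac{1}{27} - 37 + 8\right) = 5 \left(-2\right) \left(- \frac{784}{27}\right) = \left(-10\right) \left(- \frac{784}{27}\right) = \frac{7840}{27}$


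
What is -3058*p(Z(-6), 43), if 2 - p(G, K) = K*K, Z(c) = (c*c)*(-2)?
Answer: 5648126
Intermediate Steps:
Z(c) = -2*c**2 (Z(c) = c**2*(-2) = -2*c**2)
p(G, K) = 2 - K**2 (p(G, K) = 2 - K*K = 2 - K**2)
-3058*p(Z(-6), 43) = -3058*(2 - 1*43**2) = -3058*(2 - 1*1849) = -3058*(2 - 1849) = -3058*(-1847) = 5648126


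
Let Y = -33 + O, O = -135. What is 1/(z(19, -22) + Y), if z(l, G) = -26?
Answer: -1/194 ≈ -0.0051546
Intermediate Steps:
Y = -168 (Y = -33 - 135 = -168)
1/(z(19, -22) + Y) = 1/(-26 - 168) = 1/(-194) = -1/194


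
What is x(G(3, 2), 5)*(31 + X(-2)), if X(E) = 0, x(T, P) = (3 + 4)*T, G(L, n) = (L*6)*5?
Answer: 19530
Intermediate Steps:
G(L, n) = 30*L (G(L, n) = (6*L)*5 = 30*L)
x(T, P) = 7*T
x(G(3, 2), 5)*(31 + X(-2)) = (7*(30*3))*(31 + 0) = (7*90)*31 = 630*31 = 19530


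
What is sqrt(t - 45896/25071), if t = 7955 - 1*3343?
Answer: 2*sqrt(724436297619)/25071 ≈ 67.898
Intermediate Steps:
t = 4612 (t = 7955 - 3343 = 4612)
sqrt(t - 45896/25071) = sqrt(4612 - 45896/25071) = sqrt(115581556/25071) = 2*sqrt(724436297619)/25071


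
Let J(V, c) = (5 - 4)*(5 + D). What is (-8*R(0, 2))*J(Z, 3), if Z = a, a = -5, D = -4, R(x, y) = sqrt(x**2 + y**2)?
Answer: -16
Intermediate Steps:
Z = -5
J(V, c) = 1 (J(V, c) = (5 - 4)*(5 - 4) = 1*1 = 1)
(-8*R(0, 2))*J(Z, 3) = -8*sqrt(0**2 + 2**2)*1 = -8*sqrt(0 + 4)*1 = -8*sqrt(4)*1 = -8*2*1 = -16*1 = -16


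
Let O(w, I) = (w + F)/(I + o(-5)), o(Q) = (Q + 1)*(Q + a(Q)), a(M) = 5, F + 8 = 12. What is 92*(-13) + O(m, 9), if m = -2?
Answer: -10762/9 ≈ -1195.8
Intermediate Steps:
F = 4 (F = -8 + 12 = 4)
o(Q) = (1 + Q)*(5 + Q) (o(Q) = (Q + 1)*(Q + 5) = (1 + Q)*(5 + Q))
O(w, I) = (4 + w)/I (O(w, I) = (w + 4)/(I + (5 + (-5)² + 6*(-5))) = (4 + w)/(I + (5 + 25 - 30)) = (4 + w)/(I + 0) = (4 + w)/I)
92*(-13) + O(m, 9) = 92*(-13) + (4 - 2)/9 = -1196 + (⅑)*2 = -1196 + 2/9 = -10762/9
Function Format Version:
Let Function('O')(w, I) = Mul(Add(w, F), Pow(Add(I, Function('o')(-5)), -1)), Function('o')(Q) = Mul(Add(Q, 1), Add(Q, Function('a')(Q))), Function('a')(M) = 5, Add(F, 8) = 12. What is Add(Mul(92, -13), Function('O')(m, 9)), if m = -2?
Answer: Rational(-10762, 9) ≈ -1195.8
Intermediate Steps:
F = 4 (F = Add(-8, 12) = 4)
Function('o')(Q) = Mul(Add(1, Q), Add(5, Q)) (Function('o')(Q) = Mul(Add(Q, 1), Add(Q, 5)) = Mul(Add(1, Q), Add(5, Q)))
Function('O')(w, I) = Mul(Pow(I, -1), Add(4, w)) (Function('O')(w, I) = Mul(Add(w, 4), Pow(Add(I, Add(5, Pow(-5, 2), Mul(6, -5))), -1)) = Mul(Add(4, w), Pow(Add(I, Add(5, 25, -30)), -1)) = Mul(Add(4, w), Pow(Add(I, 0), -1)) = Mul(Add(4, w), Pow(I, -1)) = Mul(Pow(I, -1), Add(4, w)))
Add(Mul(92, -13), Function('O')(m, 9)) = Add(Mul(92, -13), Mul(Pow(9, -1), Add(4, -2))) = Add(-1196, Mul(Rational(1, 9), 2)) = Add(-1196, Rational(2, 9)) = Rational(-10762, 9)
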